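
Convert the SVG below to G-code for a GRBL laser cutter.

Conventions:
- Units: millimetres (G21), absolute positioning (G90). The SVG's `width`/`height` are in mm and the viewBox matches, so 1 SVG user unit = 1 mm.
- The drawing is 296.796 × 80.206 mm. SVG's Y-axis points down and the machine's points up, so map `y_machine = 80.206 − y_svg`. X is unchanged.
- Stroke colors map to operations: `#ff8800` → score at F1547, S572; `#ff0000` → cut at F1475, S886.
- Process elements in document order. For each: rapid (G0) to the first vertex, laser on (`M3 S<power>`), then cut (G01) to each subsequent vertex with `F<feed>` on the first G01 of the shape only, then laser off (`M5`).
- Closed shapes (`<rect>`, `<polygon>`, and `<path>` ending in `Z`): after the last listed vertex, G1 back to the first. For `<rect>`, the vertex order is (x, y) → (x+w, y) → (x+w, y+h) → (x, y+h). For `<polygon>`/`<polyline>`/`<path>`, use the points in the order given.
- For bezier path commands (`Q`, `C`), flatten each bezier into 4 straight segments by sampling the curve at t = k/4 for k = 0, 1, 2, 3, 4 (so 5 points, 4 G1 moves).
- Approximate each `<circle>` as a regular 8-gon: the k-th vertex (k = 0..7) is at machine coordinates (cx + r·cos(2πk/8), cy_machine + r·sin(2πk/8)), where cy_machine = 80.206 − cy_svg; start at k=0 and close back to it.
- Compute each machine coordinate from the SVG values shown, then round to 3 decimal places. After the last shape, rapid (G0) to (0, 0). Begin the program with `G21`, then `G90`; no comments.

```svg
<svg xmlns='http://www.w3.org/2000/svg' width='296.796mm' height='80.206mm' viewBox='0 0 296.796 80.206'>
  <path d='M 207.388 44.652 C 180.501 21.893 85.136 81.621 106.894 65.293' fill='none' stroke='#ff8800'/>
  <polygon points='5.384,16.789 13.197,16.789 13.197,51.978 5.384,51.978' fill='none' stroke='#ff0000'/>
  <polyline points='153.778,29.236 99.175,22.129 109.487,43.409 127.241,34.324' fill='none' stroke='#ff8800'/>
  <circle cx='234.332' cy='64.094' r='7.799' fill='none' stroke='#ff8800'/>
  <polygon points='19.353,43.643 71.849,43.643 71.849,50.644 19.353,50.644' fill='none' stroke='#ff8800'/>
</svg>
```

1 u = 1 mm; y_m = 80.206 − y.

[1] `<path>` cubic bezier, #ff8800→score S572 F1547: (207.388,35.554) → (177.283,39.634) → (138.899,27.645) → (109.636,14.450) → (106.894,14.913)

[2] `<polygon>` rectangle, #ff0000→cut S886 F1475: (5.384,63.417) → (13.197,63.417) → (13.197,28.228) → (5.384,28.228) → (5.384,63.417) (closed)

[3] `<polyline>` open polyline, #ff8800→score S572 F1547: (153.778,50.970) → (99.175,58.077) → (109.487,36.797) → (127.241,45.882)

[4] `<circle>` circle, #ff8800→score S572 F1547: (242.131,16.112) → (239.847,21.627) → (234.332,23.911) → (228.817,21.627) → (226.533,16.112) → (228.817,10.597) → (234.332,8.313) → (239.847,10.597) → (242.131,16.112) (closed)

[5] `<polygon>` rectangle, #ff8800→score S572 F1547: (19.353,36.563) → (71.849,36.563) → (71.849,29.562) → (19.353,29.562) → (19.353,36.563) (closed)

G21
G90
G0 X207.388 Y35.554
M3 S572
G01 X177.283 Y39.634 F1547
G01 X138.899 Y27.645
G01 X109.636 Y14.450
G01 X106.894 Y14.913
M5
G0 X5.384 Y63.417
M3 S886
G01 X13.197 Y63.417 F1475
G01 X13.197 Y28.228
G01 X5.384 Y28.228
G01 X5.384 Y63.417
M5
G0 X153.778 Y50.970
M3 S572
G01 X99.175 Y58.077 F1547
G01 X109.487 Y36.797
G01 X127.241 Y45.882
M5
G0 X242.131 Y16.112
M3 S572
G01 X239.847 Y21.627 F1547
G01 X234.332 Y23.911
G01 X228.817 Y21.627
G01 X226.533 Y16.112
G01 X228.817 Y10.597
G01 X234.332 Y8.313
G01 X239.847 Y10.597
G01 X242.131 Y16.112
M5
G0 X19.353 Y36.563
M3 S572
G01 X71.849 Y36.563 F1547
G01 X71.849 Y29.562
G01 X19.353 Y29.562
G01 X19.353 Y36.563
M5
G0 X0.000 Y0.000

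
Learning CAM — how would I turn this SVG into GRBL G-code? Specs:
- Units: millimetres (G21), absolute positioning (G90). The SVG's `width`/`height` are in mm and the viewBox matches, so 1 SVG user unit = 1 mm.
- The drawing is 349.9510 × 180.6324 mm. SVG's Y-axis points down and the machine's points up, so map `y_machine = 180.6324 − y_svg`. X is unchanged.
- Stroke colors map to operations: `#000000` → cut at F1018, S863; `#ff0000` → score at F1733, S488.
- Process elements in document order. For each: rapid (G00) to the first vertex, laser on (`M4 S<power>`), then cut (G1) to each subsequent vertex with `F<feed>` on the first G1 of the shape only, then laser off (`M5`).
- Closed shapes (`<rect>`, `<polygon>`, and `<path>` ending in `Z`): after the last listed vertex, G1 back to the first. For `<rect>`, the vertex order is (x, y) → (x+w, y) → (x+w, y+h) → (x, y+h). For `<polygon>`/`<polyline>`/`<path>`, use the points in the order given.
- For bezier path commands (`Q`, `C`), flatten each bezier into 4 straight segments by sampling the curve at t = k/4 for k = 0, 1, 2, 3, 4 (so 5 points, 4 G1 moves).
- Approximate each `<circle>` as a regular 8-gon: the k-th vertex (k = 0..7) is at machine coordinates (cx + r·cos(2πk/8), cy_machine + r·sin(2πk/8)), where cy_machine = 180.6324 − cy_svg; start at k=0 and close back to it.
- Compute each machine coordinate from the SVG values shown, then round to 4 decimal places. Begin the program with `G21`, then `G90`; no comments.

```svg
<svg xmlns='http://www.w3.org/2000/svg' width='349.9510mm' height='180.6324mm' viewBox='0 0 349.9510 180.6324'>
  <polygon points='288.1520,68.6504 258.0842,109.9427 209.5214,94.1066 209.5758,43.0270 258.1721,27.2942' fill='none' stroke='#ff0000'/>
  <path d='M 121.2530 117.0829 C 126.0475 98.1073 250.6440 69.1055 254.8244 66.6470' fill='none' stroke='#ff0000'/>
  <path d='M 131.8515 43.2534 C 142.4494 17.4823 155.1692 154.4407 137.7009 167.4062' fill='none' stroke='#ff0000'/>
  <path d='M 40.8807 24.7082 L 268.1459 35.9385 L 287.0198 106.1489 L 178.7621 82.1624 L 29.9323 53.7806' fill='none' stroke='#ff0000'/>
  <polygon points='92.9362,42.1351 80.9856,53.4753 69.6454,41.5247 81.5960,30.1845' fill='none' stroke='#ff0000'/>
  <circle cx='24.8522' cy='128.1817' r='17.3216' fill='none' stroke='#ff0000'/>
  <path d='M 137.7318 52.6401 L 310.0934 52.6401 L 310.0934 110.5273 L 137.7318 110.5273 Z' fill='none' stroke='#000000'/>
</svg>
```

1 u = 1 mm; y_m = 180.6324 − y.

[1] `<polygon>` regular polygon, #ff0000→score S488 F1733: (288.1520,111.9820) → (258.0842,70.6897) → (209.5214,86.5258) → (209.5758,137.6054) → (258.1721,153.3382) → (288.1520,111.9820) (closed)

[2] `<path>` cubic bezier, #ff0000→score S488 F1733: (121.2530,63.5495) → (143.5583,79.0897) → (188.2690,94.9614) → (232.8645,107.7361) → (254.8244,113.9854)

[3] `<path>` cubic bezier, #ff0000→score S488 F1733: (131.8515,137.3790) → (139.6929,130.6756) → (145.3010,89.8288) → (145.6467,41.7190) → (137.7009,13.2262)

[4] `<path>` open polyline, #ff0000→score S488 F1733: (40.8807,155.9242) → (268.1459,144.6939) → (287.0198,74.4835) → (178.7621,98.4700) → (29.9323,126.8518)

[5] `<polygon>` regular polygon, #ff0000→score S488 F1733: (92.9362,138.4973) → (80.9856,127.1571) → (69.6454,139.1077) → (81.5960,150.4479) → (92.9362,138.4973) (closed)

[6] `<circle>` circle, #ff0000→score S488 F1733: (42.1738,52.4507) → (37.1004,64.6989) → (24.8522,69.7723) → (12.6040,64.6989) → (7.5306,52.4507) → (12.6040,40.2025) → (24.8522,35.1291) → (37.1004,40.2025) → (42.1738,52.4507) (closed)

[7] `<path>` rectangle, #000000→cut S863 F1018: (137.7318,127.9923) → (310.0934,127.9923) → (310.0934,70.1051) → (137.7318,70.1051) → (137.7318,127.9923) (closed)

G21
G90
G00 X288.1520 Y111.9820
M4 S488
G1 X258.0842 Y70.6897 F1733
G1 X209.5214 Y86.5258
G1 X209.5758 Y137.6054
G1 X258.1721 Y153.3382
G1 X288.1520 Y111.9820
M5
G00 X121.2530 Y63.5495
M4 S488
G1 X143.5583 Y79.0897 F1733
G1 X188.2690 Y94.9614
G1 X232.8645 Y107.7361
G1 X254.8244 Y113.9854
M5
G00 X131.8515 Y137.3790
M4 S488
G1 X139.6929 Y130.6756 F1733
G1 X145.3010 Y89.8288
G1 X145.6467 Y41.7190
G1 X137.7009 Y13.2262
M5
G00 X40.8807 Y155.9242
M4 S488
G1 X268.1459 Y144.6939 F1733
G1 X287.0198 Y74.4835
G1 X178.7621 Y98.4700
G1 X29.9323 Y126.8518
M5
G00 X92.9362 Y138.4973
M4 S488
G1 X80.9856 Y127.1571 F1733
G1 X69.6454 Y139.1077
G1 X81.5960 Y150.4479
G1 X92.9362 Y138.4973
M5
G00 X42.1738 Y52.4507
M4 S488
G1 X37.1004 Y64.6989 F1733
G1 X24.8522 Y69.7723
G1 X12.6040 Y64.6989
G1 X7.5306 Y52.4507
G1 X12.6040 Y40.2025
G1 X24.8522 Y35.1291
G1 X37.1004 Y40.2025
G1 X42.1738 Y52.4507
M5
G00 X137.7318 Y127.9923
M4 S863
G1 X310.0934 Y127.9923 F1018
G1 X310.0934 Y70.1051
G1 X137.7318 Y70.1051
G1 X137.7318 Y127.9923
M5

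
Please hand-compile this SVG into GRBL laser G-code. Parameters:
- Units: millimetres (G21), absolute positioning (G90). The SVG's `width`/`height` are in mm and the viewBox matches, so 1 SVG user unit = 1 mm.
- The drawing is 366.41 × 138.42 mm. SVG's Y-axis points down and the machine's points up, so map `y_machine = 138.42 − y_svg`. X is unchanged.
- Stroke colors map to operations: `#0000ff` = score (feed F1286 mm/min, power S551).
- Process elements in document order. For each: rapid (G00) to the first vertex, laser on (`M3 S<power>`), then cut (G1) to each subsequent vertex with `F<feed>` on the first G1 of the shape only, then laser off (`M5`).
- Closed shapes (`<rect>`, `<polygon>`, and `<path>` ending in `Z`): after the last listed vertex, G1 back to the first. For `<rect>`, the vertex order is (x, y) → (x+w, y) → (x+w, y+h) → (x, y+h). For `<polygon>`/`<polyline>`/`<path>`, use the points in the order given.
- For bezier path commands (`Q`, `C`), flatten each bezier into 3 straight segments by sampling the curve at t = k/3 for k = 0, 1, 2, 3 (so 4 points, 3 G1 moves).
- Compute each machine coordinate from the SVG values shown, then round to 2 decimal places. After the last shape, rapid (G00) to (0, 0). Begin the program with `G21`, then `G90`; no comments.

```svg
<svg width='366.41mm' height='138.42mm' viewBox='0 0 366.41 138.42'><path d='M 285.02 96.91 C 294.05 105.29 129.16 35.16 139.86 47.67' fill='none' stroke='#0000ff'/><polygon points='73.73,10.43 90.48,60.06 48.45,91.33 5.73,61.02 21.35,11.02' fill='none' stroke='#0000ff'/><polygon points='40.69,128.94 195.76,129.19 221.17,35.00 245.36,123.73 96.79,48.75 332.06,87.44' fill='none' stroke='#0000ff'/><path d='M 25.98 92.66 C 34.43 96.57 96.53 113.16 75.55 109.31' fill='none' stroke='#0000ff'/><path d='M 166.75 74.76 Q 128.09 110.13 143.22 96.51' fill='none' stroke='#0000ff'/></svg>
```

G21
G90
G00 X285.02 Y41.51
M3 S551
G1 X249.02 Y53.33 F1286
G1 X174.75 Y81.68
G1 X139.86 Y90.75
M5
G00 X73.73 Y127.99
M3 S551
G1 X90.48 Y78.36 F1286
G1 X48.45 Y47.09
G1 X5.73 Y77.40
G1 X21.35 Y127.40
G1 X73.73 Y127.99
M5
G00 X40.69 Y9.48
M3 S551
G1 X195.76 Y9.23 F1286
G1 X221.17 Y103.42
G1 X245.36 Y14.69
G1 X96.79 Y89.67
G1 X332.06 Y50.98
G1 X40.69 Y9.48
M5
G00 X25.98 Y45.76
M3 S551
G1 X47.25 Y38.85 F1286
G1 X73.90 Y30.85
G1 X75.55 Y29.11
M5
G00 X166.75 Y63.66
M3 S551
G1 X146.95 Y45.52 F1286
G1 X139.11 Y38.27
G1 X143.22 Y41.91
M5
G00 X0.00 Y0.00

Since the viewBox matches the mm dimensions, user units are millimetres directly. The only transform is the Y-flip y_m = 138.42 − y_svg.

Shape 1 is a cubic bezier drawn with `<path>`. Its stroke #0000ff means score at S551, F1286. After flipping Y the toolpath is (285.02,41.51) → (249.02,53.33) → (174.75,81.68) → (139.86,90.75).

Shape 2 is a regular polygon drawn with `<polygon>`. Its stroke #0000ff means score at S551, F1286. After flipping Y the toolpath is (73.73,127.99) → (90.48,78.36) → (48.45,47.09) → (5.73,77.40) → (21.35,127.40) → (73.73,127.99), returning to the start.

Shape 3 is a closed polygon drawn with `<polygon>`. Its stroke #0000ff means score at S551, F1286. After flipping Y the toolpath is (40.69,9.48) → (195.76,9.23) → (221.17,103.42) → (245.36,14.69) → (96.79,89.67) → (332.06,50.98) → (40.69,9.48), returning to the start.

Shape 4 is a cubic bezier drawn with `<path>`. Its stroke #0000ff means score at S551, F1286. After flipping Y the toolpath is (25.98,45.76) → (47.25,38.85) → (73.90,30.85) → (75.55,29.11).

Shape 5 is a quadratic bezier drawn with `<path>`. Its stroke #0000ff means score at S551, F1286. After flipping Y the toolpath is (166.75,63.66) → (146.95,45.52) → (139.11,38.27) → (143.22,41.91).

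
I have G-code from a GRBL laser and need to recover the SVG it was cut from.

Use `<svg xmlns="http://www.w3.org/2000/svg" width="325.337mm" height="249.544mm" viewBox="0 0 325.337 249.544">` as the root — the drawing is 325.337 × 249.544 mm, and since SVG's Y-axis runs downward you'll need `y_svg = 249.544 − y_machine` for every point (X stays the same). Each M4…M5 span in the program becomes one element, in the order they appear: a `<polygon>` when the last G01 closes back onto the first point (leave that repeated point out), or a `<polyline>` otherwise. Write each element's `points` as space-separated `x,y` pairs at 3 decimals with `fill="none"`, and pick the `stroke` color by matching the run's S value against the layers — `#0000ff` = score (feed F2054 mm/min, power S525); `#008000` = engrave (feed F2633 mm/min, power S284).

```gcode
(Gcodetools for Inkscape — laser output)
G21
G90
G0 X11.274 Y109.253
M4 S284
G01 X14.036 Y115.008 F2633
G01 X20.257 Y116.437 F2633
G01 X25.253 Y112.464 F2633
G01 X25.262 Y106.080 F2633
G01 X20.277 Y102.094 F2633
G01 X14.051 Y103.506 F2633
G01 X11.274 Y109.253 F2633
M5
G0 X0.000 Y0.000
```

Machine Y-up, SVG Y-down with viewBox height 249.544, so y_svg = 249.544 − y_machine; X carries over. Every run uses S284, so all elements get stroke `#008000` (engrave).

Run 1: The run returns to its start, so emit a `<polygon>` with points (Y-flipped): 11.274,140.291 14.036,134.536 20.257,133.107 25.253,137.080 25.262,143.464 20.277,147.450 14.051,146.038.

<svg xmlns="http://www.w3.org/2000/svg" width="325.337mm" height="249.544mm" viewBox="0 0 325.337 249.544">
  <polygon points="11.274,140.291 14.036,134.536 20.257,133.107 25.253,137.080 25.262,143.464 20.277,147.450 14.051,146.038" fill="none" stroke="#008000"/>
</svg>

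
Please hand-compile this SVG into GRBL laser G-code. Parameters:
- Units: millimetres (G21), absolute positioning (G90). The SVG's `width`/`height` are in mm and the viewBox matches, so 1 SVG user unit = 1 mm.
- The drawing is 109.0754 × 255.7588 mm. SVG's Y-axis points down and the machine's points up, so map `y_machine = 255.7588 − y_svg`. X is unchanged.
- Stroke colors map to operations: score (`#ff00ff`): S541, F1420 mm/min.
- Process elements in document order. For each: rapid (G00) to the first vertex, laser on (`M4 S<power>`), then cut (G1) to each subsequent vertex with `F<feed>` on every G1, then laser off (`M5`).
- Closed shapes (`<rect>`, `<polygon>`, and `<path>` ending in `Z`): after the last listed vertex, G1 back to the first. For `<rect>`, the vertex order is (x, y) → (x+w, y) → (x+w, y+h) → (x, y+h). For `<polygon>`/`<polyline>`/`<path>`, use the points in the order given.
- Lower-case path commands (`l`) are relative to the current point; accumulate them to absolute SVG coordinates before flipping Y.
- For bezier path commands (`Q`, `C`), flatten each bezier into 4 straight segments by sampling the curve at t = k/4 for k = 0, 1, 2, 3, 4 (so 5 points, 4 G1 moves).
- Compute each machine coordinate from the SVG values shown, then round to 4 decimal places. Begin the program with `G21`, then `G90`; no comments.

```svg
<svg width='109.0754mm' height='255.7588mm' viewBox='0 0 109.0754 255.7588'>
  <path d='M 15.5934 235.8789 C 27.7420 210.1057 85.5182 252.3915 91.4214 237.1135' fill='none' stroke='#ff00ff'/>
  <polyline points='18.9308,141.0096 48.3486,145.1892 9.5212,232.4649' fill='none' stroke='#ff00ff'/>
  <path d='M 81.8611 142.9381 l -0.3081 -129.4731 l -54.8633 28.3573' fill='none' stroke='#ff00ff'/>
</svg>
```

G21
G90
G00 X15.5934 Y19.8799
M4 S541
G1 X31.7366 Y28.4116 F1420
G1 X55.8494 Y23.1983 F1420
G1 X78.7913 Y16.0172 F1420
G1 X91.4214 Y18.6453 F1420
M5
G00 X18.9308 Y114.7492
M4 S541
G1 X48.3486 Y110.5696 F1420
G1 X9.5212 Y23.2939 F1420
M5
G00 X81.8611 Y112.8207
M4 S541
G1 X81.5530 Y242.2938 F1420
G1 X26.6897 Y213.9365 F1420
M5

viewBox `0 0 109.0754 255.7588` with mm width/height → 1 unit = 1 mm. Flip: y_m = 255.7588 − y_svg.

**Shape 1** — `<path>` cubic bezier, stroke `#ff00ff` → score (S541, F1420). Control points (SVG): P0=(15.5934,235.8789), P1=(27.7420,210.1057), P2=(85.5182,252.3915), P3=(91.4214,237.1135); sampled at t=k/4. Machine vertices: (15.5934,19.8799) → (31.7366,28.4116) → (55.8494,23.1983) → (78.7913,16.0172) → (91.4214,18.6453). Open path.

**Shape 2** — `<polyline>` open polyline, stroke `#ff00ff` → score (S541, F1420). Machine vertices: (18.9308,114.7492) → (48.3486,110.5696) → (9.5212,23.2939). Open path.

**Shape 3** — `<path>` open polyline, stroke `#ff00ff` → score (S541, F1420). Machine vertices: (81.8611,112.8207) → (81.5530,242.2938) → (26.6897,213.9365). Open path.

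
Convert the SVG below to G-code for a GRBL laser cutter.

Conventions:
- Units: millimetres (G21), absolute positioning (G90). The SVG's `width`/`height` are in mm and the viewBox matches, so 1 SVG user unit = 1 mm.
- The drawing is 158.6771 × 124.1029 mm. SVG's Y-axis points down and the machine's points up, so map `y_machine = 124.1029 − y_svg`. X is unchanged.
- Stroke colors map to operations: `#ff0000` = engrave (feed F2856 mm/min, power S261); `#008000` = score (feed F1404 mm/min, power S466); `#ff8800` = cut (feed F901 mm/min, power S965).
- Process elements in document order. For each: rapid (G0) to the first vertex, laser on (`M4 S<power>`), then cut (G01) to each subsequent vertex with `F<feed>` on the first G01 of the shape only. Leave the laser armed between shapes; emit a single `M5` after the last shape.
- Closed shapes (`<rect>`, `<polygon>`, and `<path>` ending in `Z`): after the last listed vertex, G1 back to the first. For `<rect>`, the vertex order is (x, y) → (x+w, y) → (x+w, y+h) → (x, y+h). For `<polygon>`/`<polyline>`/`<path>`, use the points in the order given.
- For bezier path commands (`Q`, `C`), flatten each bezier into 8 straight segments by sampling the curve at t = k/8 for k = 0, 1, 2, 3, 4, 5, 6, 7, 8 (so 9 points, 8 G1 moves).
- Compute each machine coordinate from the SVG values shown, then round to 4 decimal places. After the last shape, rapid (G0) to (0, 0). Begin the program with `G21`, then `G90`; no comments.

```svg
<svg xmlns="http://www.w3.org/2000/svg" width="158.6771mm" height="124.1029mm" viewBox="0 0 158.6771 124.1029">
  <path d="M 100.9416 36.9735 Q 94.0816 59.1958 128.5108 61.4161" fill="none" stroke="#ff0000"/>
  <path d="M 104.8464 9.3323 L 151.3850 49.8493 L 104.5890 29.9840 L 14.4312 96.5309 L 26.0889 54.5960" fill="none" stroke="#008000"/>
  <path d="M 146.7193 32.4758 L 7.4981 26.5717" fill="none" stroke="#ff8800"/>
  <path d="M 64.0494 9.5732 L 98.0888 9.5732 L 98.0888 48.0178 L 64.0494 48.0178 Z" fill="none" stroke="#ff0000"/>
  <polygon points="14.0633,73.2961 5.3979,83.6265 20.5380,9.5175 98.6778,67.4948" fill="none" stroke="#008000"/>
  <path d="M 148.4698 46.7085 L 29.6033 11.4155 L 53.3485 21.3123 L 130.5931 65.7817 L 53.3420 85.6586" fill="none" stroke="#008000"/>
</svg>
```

1 u = 1 mm; y_m = 124.1029 − y.

[1] `<path>` quadratic bezier, #ff0000→engrave S261 F2856: (100.9416,87.1294) → (99.8717,81.8864) → (100.0922,77.2684) → (101.6029,73.2755) → (104.4039,69.9076) → (108.4952,67.1648) → (113.8768,65.0471) → (120.5486,63.5544) → (128.5108,62.6868)

[2] `<path>` open polyline, #008000→score S466 F1404: (104.8464,114.7706) → (151.3850,74.2536) → (104.5890,94.1189) → (14.4312,27.5720) → (26.0889,69.5069)

[3] `<path>` line segment, #ff8800→cut S965 F901: (146.7193,91.6271) → (7.4981,97.5312)

[4] `<path>` rectangle, #ff0000→engrave S261 F2856: (64.0494,114.5297) → (98.0888,114.5297) → (98.0888,76.0851) → (64.0494,76.0851) → (64.0494,114.5297) (closed)

[5] `<polygon>` closed polygon, #008000→score S466 F1404: (14.0633,50.8068) → (5.3979,40.4764) → (20.5380,114.5854) → (98.6778,56.6081) → (14.0633,50.8068) (closed)

[6] `<path>` open polyline, #008000→score S466 F1404: (148.4698,77.3944) → (29.6033,112.6874) → (53.3485,102.7906) → (130.5931,58.3212) → (53.3420,38.4443)

G21
G90
G0 X100.9416 Y87.1294
M4 S261
G01 X99.8717 Y81.8864 F2856
G01 X100.0922 Y77.2684
G01 X101.6029 Y73.2755
G01 X104.4039 Y69.9076
G01 X108.4952 Y67.1648
G01 X113.8768 Y65.0471
G01 X120.5486 Y63.5544
G01 X128.5108 Y62.6868
G0 X104.8464 Y114.7706
M4 S466
G01 X151.3850 Y74.2536 F1404
G01 X104.5890 Y94.1189
G01 X14.4312 Y27.5720
G01 X26.0889 Y69.5069
G0 X146.7193 Y91.6271
M4 S965
G01 X7.4981 Y97.5312 F901
G0 X64.0494 Y114.5297
M4 S261
G01 X98.0888 Y114.5297 F2856
G01 X98.0888 Y76.0851
G01 X64.0494 Y76.0851
G01 X64.0494 Y114.5297
G0 X14.0633 Y50.8068
M4 S466
G01 X5.3979 Y40.4764 F1404
G01 X20.5380 Y114.5854
G01 X98.6778 Y56.6081
G01 X14.0633 Y50.8068
G0 X148.4698 Y77.3944
M4 S466
G01 X29.6033 Y112.6874 F1404
G01 X53.3485 Y102.7906
G01 X130.5931 Y58.3212
G01 X53.3420 Y38.4443
M5
G0 X0.0000 Y0.0000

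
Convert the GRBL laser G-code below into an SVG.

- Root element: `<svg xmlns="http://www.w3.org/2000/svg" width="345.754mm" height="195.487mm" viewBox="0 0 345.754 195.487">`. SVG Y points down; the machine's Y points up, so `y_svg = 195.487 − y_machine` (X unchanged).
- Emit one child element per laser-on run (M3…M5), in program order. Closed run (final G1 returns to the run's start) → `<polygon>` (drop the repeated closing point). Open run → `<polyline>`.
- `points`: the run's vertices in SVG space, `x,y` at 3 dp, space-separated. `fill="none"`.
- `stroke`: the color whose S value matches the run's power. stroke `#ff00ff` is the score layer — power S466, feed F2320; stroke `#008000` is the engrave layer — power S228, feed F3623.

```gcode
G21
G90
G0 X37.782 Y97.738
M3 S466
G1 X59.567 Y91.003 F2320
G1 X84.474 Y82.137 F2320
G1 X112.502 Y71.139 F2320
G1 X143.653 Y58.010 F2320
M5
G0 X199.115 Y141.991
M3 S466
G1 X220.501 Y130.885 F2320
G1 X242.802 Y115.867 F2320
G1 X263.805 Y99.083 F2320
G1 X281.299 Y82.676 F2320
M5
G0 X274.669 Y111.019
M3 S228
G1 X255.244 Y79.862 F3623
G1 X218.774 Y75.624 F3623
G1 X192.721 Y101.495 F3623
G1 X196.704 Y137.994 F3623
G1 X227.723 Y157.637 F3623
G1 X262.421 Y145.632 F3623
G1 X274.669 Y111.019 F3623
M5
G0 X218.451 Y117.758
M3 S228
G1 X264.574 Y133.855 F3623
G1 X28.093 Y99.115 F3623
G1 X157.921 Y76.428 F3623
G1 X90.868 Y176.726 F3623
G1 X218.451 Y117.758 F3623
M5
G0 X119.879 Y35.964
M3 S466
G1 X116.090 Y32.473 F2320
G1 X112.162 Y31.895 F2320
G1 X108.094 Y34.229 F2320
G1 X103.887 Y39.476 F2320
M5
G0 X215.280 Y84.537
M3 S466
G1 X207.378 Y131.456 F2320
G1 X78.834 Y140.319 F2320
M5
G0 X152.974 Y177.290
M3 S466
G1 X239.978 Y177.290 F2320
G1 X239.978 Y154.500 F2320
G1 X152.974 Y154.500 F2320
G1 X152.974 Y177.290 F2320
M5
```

Machine Y-up, SVG Y-down with viewBox height 195.487, so y_svg = 195.487 − y_machine; X carries over.

Run 1: S466 ⇒ score layer `#ff00ff`. The run is open, so emit a `<polyline>` with points (Y-flipped): 37.782,97.749 59.567,104.484 84.474,113.350 112.502,124.348 143.653,137.477.

Run 2: power S466 maps to stroke `#ff00ff` (score). The run is open, so emit a `<polyline>` with points (Y-flipped): 199.115,53.496 220.501,64.602 242.802,79.620 263.805,96.404 281.299,112.811.

Run 3: power S228 maps to stroke `#008000` (engrave). The run returns to its start, so emit a `<polygon>` with points (Y-flipped): 274.669,84.468 255.244,115.625 218.774,119.863 192.721,93.992 196.704,57.493 227.723,37.850 262.421,49.855.

Run 4: S228 ⇒ engrave layer `#008000`. The run returns to its start, so emit a `<polygon>` with points (Y-flipped): 218.451,77.729 264.574,61.632 28.093,96.372 157.921,119.059 90.868,18.761.

Run 5: S466 ⇒ score layer `#ff00ff`. The run is open, so emit a `<polyline>` with points (Y-flipped): 119.879,159.523 116.090,163.014 112.162,163.592 108.094,161.258 103.887,156.011.

Run 6: power S466 maps to stroke `#ff00ff` (score). The run is open, so emit a `<polyline>` with points (Y-flipped): 215.280,110.950 207.378,64.031 78.834,55.168.

Run 7: the run's S466 means `#ff00ff` (score). The run returns to its start, so emit a `<polygon>` with points (Y-flipped): 152.974,18.197 239.978,18.197 239.978,40.987 152.974,40.987.

<svg xmlns="http://www.w3.org/2000/svg" width="345.754mm" height="195.487mm" viewBox="0 0 345.754 195.487">
  <polyline points="37.782,97.749 59.567,104.484 84.474,113.350 112.502,124.348 143.653,137.477" fill="none" stroke="#ff00ff"/>
  <polyline points="199.115,53.496 220.501,64.602 242.802,79.620 263.805,96.404 281.299,112.811" fill="none" stroke="#ff00ff"/>
  <polygon points="274.669,84.468 255.244,115.625 218.774,119.863 192.721,93.992 196.704,57.493 227.723,37.850 262.421,49.855" fill="none" stroke="#008000"/>
  <polygon points="218.451,77.729 264.574,61.632 28.093,96.372 157.921,119.059 90.868,18.761" fill="none" stroke="#008000"/>
  <polyline points="119.879,159.523 116.090,163.014 112.162,163.592 108.094,161.258 103.887,156.011" fill="none" stroke="#ff00ff"/>
  <polyline points="215.280,110.950 207.378,64.031 78.834,55.168" fill="none" stroke="#ff00ff"/>
  <polygon points="152.974,18.197 239.978,18.197 239.978,40.987 152.974,40.987" fill="none" stroke="#ff00ff"/>
</svg>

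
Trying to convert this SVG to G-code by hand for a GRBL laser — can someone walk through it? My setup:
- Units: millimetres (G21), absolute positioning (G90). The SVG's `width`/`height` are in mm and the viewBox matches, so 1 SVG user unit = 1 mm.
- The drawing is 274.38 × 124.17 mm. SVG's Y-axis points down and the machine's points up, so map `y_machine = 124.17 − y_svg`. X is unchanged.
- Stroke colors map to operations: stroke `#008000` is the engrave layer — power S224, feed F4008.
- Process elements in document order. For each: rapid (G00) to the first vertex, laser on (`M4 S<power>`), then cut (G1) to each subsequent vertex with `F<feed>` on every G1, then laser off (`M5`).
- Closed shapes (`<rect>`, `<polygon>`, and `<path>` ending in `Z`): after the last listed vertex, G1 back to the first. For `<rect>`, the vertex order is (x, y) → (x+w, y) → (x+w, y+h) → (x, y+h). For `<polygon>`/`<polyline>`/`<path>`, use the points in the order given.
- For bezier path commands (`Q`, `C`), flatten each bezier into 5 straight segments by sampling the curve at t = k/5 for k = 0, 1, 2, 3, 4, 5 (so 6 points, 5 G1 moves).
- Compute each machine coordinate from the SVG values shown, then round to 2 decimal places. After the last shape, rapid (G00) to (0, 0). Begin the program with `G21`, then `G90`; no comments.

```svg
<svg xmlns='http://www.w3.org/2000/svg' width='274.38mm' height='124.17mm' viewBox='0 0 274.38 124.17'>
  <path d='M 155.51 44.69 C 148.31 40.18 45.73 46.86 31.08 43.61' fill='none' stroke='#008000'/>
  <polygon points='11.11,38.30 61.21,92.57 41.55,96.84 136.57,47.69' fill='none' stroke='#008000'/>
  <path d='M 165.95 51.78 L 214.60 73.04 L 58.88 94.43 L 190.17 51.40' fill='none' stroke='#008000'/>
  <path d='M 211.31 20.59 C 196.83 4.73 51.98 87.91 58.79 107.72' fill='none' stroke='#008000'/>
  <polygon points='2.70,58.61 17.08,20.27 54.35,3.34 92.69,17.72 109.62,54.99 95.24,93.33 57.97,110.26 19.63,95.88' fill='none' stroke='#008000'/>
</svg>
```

Since the viewBox matches the mm dimensions, user units are millimetres directly. The only transform is the Y-flip y_m = 124.17 − y_svg.

Shape 1 is a cubic bezier drawn with `<path>`. Its stroke #008000 means engrave at S224, F4008. After flipping Y the toolpath is (155.51,79.48) → (141.21,81.01) → (112.82,80.87) → (79.13,80.07) → (48.96,79.63) → (31.08,80.56).

Shape 2 is a closed polygon drawn with `<polygon>`. Its stroke #008000 means engrave at S224, F4008. After flipping Y the toolpath is (11.11,85.87) → (61.21,31.60) → (41.55,27.33) → (136.57,76.48) → (11.11,85.87), returning to the start.

Shape 3 is a open polyline drawn with `<path>`. Its stroke #008000 means engrave at S224, F4008. After flipping Y the toolpath is (165.95,72.39) → (214.60,51.13) → (58.88,29.74) → (190.17,72.77).

Shape 4 is a cubic bezier drawn with `<path>`. Its stroke #008000 means engrave at S224, F4008. After flipping Y the toolpath is (211.31,103.58) → (189.23,102.51) → (149.41,85.47) → (105.36,60.25) → (70.65,34.64) → (58.79,16.45).

Shape 5 is a regular polygon drawn with `<polygon>`. Its stroke #008000 means engrave at S224, F4008. After flipping Y the toolpath is (2.70,65.56) → (17.08,103.90) → (54.35,120.83) → (92.69,106.45) → (109.62,69.18) → (95.24,30.84) → (57.97,13.91) → (19.63,28.29) → (2.70,65.56), returning to the start.

G21
G90
G00 X155.51 Y79.48
M4 S224
G1 X141.21 Y81.01 F4008
G1 X112.82 Y80.87 F4008
G1 X79.13 Y80.07 F4008
G1 X48.96 Y79.63 F4008
G1 X31.08 Y80.56 F4008
M5
G00 X11.11 Y85.87
M4 S224
G1 X61.21 Y31.60 F4008
G1 X41.55 Y27.33 F4008
G1 X136.57 Y76.48 F4008
G1 X11.11 Y85.87 F4008
M5
G00 X165.95 Y72.39
M4 S224
G1 X214.60 Y51.13 F4008
G1 X58.88 Y29.74 F4008
G1 X190.17 Y72.77 F4008
M5
G00 X211.31 Y103.58
M4 S224
G1 X189.23 Y102.51 F4008
G1 X149.41 Y85.47 F4008
G1 X105.36 Y60.25 F4008
G1 X70.65 Y34.64 F4008
G1 X58.79 Y16.45 F4008
M5
G00 X2.70 Y65.56
M4 S224
G1 X17.08 Y103.90 F4008
G1 X54.35 Y120.83 F4008
G1 X92.69 Y106.45 F4008
G1 X109.62 Y69.18 F4008
G1 X95.24 Y30.84 F4008
G1 X57.97 Y13.91 F4008
G1 X19.63 Y28.29 F4008
G1 X2.70 Y65.56 F4008
M5
G00 X0.00 Y0.00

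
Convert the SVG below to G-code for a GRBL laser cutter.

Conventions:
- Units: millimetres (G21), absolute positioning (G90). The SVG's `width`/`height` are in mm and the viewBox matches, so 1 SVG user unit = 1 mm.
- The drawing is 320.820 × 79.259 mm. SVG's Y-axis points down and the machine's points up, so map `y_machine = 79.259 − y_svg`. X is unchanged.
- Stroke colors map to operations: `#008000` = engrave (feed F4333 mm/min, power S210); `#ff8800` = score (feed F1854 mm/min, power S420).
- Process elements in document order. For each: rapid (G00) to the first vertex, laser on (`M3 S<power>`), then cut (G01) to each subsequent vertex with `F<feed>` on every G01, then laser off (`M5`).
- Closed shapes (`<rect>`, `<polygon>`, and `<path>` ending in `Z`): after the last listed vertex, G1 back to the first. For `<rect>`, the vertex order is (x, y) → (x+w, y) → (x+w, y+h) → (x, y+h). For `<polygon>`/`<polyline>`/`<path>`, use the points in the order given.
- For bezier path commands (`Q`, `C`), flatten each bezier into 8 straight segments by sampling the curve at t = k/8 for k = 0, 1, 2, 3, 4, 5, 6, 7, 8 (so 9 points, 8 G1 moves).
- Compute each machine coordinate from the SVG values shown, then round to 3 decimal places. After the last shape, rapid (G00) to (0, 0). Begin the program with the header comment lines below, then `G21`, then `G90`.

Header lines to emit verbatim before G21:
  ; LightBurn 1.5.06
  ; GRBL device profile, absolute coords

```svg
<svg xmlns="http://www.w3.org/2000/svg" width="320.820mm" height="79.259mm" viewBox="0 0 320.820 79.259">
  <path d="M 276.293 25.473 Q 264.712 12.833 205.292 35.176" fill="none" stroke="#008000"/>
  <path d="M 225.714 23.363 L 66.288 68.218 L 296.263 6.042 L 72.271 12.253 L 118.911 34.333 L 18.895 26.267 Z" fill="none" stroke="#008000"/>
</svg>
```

; LightBurn 1.5.06
; GRBL device profile, absolute coords
G21
G90
G00 X276.293 Y53.786
M3 S210
G01 X272.650 Y56.399 F4333
G01 X267.513 Y57.920 F4333
G01 X260.880 Y58.347 F4333
G01 X252.752 Y57.680 F4333
G01 X243.130 Y55.921 F4333
G01 X232.012 Y53.068 F4333
G01 X219.400 Y49.122 F4333
G01 X205.292 Y44.083 F4333
M5
G00 X225.714 Y55.896
M3 S210
G01 X66.288 Y11.041 F4333
G01 X296.263 Y73.217 F4333
G01 X72.271 Y67.006 F4333
G01 X118.911 Y44.926 F4333
G01 X18.895 Y52.992 F4333
G01 X225.714 Y55.896 F4333
M5
G00 X0.000 Y0.000

viewBox `0 0 320.820 79.259` with mm width/height → 1 unit = 1 mm. Flip: y_m = 79.259 − y_svg.

**Shape 1** — `<path>` quadratic bezier, stroke `#008000` → engrave (S210, F4333). Control points (SVG): P0=(276.293,25.473), P1=(264.712,12.833), P2=(205.292,35.176); sampled at t=k/8. Machine vertices: (276.293,53.786) → (272.650,56.399) → (267.513,57.920) → (260.880,58.347) → (252.752,57.680) → (243.130,55.921) → (232.012,53.068) → (219.400,49.122) → (205.292,44.083). Open path.

**Shape 2** — `<path>` closed polygon, stroke `#008000` → engrave (S210, F4333). Machine vertices: (225.714,55.896) → (66.288,11.041) → (296.263,73.217) → (72.271,67.006) → (118.911,44.926) → (18.895,52.992) → (225.714,55.896). Closed: final G1 returns to the first vertex.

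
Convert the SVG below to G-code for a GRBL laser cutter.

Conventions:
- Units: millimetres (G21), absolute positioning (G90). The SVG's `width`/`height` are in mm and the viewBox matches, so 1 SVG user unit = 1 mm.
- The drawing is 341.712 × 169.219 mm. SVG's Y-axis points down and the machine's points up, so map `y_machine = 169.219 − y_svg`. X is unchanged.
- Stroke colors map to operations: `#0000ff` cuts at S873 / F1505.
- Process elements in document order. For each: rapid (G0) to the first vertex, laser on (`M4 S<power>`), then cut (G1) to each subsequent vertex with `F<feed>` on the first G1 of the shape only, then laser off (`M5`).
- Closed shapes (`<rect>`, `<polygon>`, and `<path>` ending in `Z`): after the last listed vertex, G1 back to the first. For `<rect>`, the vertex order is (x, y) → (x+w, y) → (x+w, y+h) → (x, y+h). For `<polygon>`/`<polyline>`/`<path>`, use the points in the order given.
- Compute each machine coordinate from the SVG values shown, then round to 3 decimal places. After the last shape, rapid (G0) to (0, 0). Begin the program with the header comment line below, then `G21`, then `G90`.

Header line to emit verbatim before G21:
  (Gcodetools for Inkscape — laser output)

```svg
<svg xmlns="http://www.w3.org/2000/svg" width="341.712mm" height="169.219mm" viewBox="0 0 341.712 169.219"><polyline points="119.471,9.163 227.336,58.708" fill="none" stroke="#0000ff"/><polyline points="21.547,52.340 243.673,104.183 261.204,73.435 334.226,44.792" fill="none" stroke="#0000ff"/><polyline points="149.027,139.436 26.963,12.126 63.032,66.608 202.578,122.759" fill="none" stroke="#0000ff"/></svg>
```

1 u = 1 mm; y_m = 169.219 − y.

[1] `<polyline>` line segment, #0000ff→cut S873 F1505: (119.471,160.056) → (227.336,110.511)

[2] `<polyline>` open polyline, #0000ff→cut S873 F1505: (21.547,116.879) → (243.673,65.036) → (261.204,95.784) → (334.226,124.427)

[3] `<polyline>` open polyline, #0000ff→cut S873 F1505: (149.027,29.783) → (26.963,157.093) → (63.032,102.611) → (202.578,46.460)

(Gcodetools for Inkscape — laser output)
G21
G90
G0 X119.471 Y160.056
M4 S873
G1 X227.336 Y110.511 F1505
M5
G0 X21.547 Y116.879
M4 S873
G1 X243.673 Y65.036 F1505
G1 X261.204 Y95.784
G1 X334.226 Y124.427
M5
G0 X149.027 Y29.783
M4 S873
G1 X26.963 Y157.093 F1505
G1 X63.032 Y102.611
G1 X202.578 Y46.460
M5
G0 X0.000 Y0.000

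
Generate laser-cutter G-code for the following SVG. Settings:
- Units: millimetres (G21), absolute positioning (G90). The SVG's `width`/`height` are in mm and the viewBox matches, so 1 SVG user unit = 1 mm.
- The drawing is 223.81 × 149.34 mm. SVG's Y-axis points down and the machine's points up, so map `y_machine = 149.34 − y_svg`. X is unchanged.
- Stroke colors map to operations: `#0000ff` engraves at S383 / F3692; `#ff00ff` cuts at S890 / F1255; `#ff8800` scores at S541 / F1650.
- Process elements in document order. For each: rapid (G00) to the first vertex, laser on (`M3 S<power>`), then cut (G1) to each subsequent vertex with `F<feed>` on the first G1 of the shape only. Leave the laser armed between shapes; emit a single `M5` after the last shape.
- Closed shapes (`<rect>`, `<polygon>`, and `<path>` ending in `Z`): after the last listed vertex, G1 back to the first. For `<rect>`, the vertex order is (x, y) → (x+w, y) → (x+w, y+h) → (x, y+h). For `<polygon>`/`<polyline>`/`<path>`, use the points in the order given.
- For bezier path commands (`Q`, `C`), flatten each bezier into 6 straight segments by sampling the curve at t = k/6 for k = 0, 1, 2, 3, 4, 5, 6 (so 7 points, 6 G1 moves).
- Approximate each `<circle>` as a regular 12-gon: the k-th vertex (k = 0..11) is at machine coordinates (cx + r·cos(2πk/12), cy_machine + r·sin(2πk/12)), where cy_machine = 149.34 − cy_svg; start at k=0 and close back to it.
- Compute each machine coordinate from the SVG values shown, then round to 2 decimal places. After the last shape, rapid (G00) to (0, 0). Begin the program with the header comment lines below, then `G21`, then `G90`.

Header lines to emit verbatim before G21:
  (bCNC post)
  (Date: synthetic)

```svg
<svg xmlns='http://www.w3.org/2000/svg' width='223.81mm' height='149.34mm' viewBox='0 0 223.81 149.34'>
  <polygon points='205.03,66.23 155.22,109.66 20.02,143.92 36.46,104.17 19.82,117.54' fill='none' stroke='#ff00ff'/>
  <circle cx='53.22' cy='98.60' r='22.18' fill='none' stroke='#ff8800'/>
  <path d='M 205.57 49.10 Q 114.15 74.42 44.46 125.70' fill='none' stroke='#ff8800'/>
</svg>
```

(bCNC post)
(Date: synthetic)
G21
G90
G00 X205.03 Y83.11
M3 S890
G1 X155.22 Y39.68 F1255
G1 X20.02 Y5.42
G1 X36.46 Y45.17
G1 X19.82 Y31.80
G1 X205.03 Y83.11
G00 X75.40 Y50.74
M3 S541
G1 X72.43 Y61.83 F1650
G1 X64.31 Y69.95
G1 X53.22 Y72.92
G1 X42.13 Y69.95
G1 X34.01 Y61.83
G1 X31.04 Y50.74
G1 X34.01 Y39.65
G1 X42.13 Y31.53
G1 X53.22 Y28.56
G1 X64.31 Y31.53
G1 X72.43 Y39.65
G1 X75.40 Y50.74
G00 X205.57 Y100.24
M3 S541
G1 X175.70 Y91.08 F1650
G1 X147.04 Y80.48
G1 X119.58 Y68.43
G1 X93.33 Y54.94
G1 X68.29 Y40.01
G1 X44.46 Y23.64
M5
G00 X0.00 Y0.00

viewBox `0 0 223.81 149.34` with mm width/height → 1 unit = 1 mm. Flip: y_m = 149.34 − y_svg.

**Shape 1** — `<polygon>` closed polygon, stroke `#ff00ff` → cut (S890, F1255). Machine vertices: (205.03,83.11) → (155.22,39.68) → (20.02,5.42) → (36.46,45.17) → (19.82,31.80) → (205.03,83.11). Closed: final G1 returns to the first vertex.

**Shape 2** — `<circle>` circle, stroke `#ff8800` → score (S541, F1650). Machine vertices: (75.40,50.74) → (72.43,61.83) → (64.31,69.95) → (53.22,72.92) → (42.13,69.95) → (34.01,61.83) → (31.04,50.74) → (34.01,39.65) → (42.13,31.53) → (53.22,28.56) → (64.31,31.53) → (72.43,39.65) → (75.40,50.74). Closed: final G1 returns to the first vertex.

**Shape 3** — `<path>` quadratic bezier, stroke `#ff8800` → score (S541, F1650). Control points (SVG): P0=(205.57,49.10), P1=(114.15,74.42), P2=(44.46,125.70); sampled at t=k/6. Machine vertices: (205.57,100.24) → (175.70,91.08) → (147.04,80.48) → (119.58,68.43) → (93.33,54.94) → (68.29,40.01) → (44.46,23.64). Open path.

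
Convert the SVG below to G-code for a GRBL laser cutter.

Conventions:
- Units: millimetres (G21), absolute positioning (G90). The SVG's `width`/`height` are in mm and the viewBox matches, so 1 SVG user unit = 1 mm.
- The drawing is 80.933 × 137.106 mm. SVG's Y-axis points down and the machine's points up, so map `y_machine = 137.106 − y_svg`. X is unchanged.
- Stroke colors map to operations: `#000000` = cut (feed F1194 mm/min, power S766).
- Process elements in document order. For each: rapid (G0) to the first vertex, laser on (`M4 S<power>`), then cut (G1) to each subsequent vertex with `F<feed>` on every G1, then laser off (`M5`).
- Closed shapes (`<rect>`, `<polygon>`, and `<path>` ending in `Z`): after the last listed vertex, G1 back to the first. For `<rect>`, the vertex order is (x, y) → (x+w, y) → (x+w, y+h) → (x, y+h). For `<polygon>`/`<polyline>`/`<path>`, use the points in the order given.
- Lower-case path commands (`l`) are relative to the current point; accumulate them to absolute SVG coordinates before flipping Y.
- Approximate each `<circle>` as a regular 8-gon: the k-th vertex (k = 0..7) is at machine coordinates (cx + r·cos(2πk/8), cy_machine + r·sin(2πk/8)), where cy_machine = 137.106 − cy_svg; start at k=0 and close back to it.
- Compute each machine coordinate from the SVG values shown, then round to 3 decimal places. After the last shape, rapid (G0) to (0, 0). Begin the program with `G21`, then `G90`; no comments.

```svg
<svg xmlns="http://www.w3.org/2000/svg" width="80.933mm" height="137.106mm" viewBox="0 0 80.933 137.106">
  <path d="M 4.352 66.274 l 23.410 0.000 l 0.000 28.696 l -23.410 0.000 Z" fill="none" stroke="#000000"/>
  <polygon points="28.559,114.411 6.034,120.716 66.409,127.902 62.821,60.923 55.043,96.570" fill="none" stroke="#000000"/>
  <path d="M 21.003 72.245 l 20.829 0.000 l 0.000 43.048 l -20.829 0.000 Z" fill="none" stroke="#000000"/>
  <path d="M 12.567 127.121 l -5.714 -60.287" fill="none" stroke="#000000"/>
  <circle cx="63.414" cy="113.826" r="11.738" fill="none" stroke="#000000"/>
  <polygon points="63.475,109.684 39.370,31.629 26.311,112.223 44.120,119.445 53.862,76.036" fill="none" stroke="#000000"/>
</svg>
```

G21
G90
G0 X4.352 Y70.832
M4 S766
G1 X27.762 Y70.832 F1194
G1 X27.762 Y42.136 F1194
G1 X4.352 Y42.136 F1194
G1 X4.352 Y70.832 F1194
M5
G0 X28.559 Y22.695
M4 S766
G1 X6.034 Y16.390 F1194
G1 X66.409 Y9.204 F1194
G1 X62.821 Y76.183 F1194
G1 X55.043 Y40.536 F1194
G1 X28.559 Y22.695 F1194
M5
G0 X21.003 Y64.861
M4 S766
G1 X41.832 Y64.861 F1194
G1 X41.832 Y21.813 F1194
G1 X21.003 Y21.813 F1194
G1 X21.003 Y64.861 F1194
M5
G0 X12.567 Y9.985
M4 S766
G1 X6.853 Y70.272 F1194
M5
G0 X75.152 Y23.280
M4 S766
G1 X71.714 Y31.580 F1194
G1 X63.414 Y35.018 F1194
G1 X55.114 Y31.580 F1194
G1 X51.676 Y23.280 F1194
G1 X55.114 Y14.980 F1194
G1 X63.414 Y11.542 F1194
G1 X71.714 Y14.980 F1194
G1 X75.152 Y23.280 F1194
M5
G0 X63.475 Y27.422
M4 S766
G1 X39.370 Y105.477 F1194
G1 X26.311 Y24.883 F1194
G1 X44.120 Y17.661 F1194
G1 X53.862 Y61.070 F1194
G1 X63.475 Y27.422 F1194
M5
G0 X0.000 Y0.000

viewBox `0 0 80.933 137.106` with mm width/height → 1 unit = 1 mm. Flip: y_m = 137.106 − y_svg.

**Shape 1** — `<path>` rectangle, stroke `#000000` → cut (S766, F1194). Machine vertices: (4.352,70.832) → (27.762,70.832) → (27.762,42.136) → (4.352,42.136) → (4.352,70.832). Closed: final G1 returns to the first vertex.

**Shape 2** — `<polygon>` closed polygon, stroke `#000000` → cut (S766, F1194). Machine vertices: (28.559,22.695) → (6.034,16.390) → (66.409,9.204) → (62.821,76.183) → (55.043,40.536) → (28.559,22.695). Closed: final G1 returns to the first vertex.

**Shape 3** — `<path>` rectangle, stroke `#000000` → cut (S766, F1194). Machine vertices: (21.003,64.861) → (41.832,64.861) → (41.832,21.813) → (21.003,21.813) → (21.003,64.861). Closed: final G1 returns to the first vertex.

**Shape 4** — `<path>` line segment, stroke `#000000` → cut (S766, F1194). Machine vertices: (12.567,9.985) → (6.853,70.272). Open path.

**Shape 5** — `<circle>` circle, stroke `#000000` → cut (S766, F1194). Machine vertices: (75.152,23.280) → (71.714,31.580) → (63.414,35.018) → (55.114,31.580) → (51.676,23.280) → (55.114,14.980) → (63.414,11.542) → (71.714,14.980) → (75.152,23.280). Closed: final G1 returns to the first vertex.

**Shape 6** — `<polygon>` closed polygon, stroke `#000000` → cut (S766, F1194). Machine vertices: (63.475,27.422) → (39.370,105.477) → (26.311,24.883) → (44.120,17.661) → (53.862,61.070) → (63.475,27.422). Closed: final G1 returns to the first vertex.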